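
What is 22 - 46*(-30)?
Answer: 1402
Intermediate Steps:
22 - 46*(-30) = 22 + 1380 = 1402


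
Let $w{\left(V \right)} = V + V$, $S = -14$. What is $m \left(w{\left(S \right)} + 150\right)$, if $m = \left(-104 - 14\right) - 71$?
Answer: $-23058$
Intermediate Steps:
$w{\left(V \right)} = 2 V$
$m = -189$ ($m = -118 - 71 = -189$)
$m \left(w{\left(S \right)} + 150\right) = - 189 \left(2 \left(-14\right) + 150\right) = - 189 \left(-28 + 150\right) = \left(-189\right) 122 = -23058$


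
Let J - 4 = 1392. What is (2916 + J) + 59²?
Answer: 7793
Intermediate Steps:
J = 1396 (J = 4 + 1392 = 1396)
(2916 + J) + 59² = (2916 + 1396) + 59² = 4312 + 3481 = 7793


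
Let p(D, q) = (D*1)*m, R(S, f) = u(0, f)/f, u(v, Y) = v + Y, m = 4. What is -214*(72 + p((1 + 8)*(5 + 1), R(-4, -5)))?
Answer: -61632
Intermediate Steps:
u(v, Y) = Y + v
R(S, f) = 1 (R(S, f) = (f + 0)/f = f/f = 1)
p(D, q) = 4*D (p(D, q) = (D*1)*4 = D*4 = 4*D)
-214*(72 + p((1 + 8)*(5 + 1), R(-4, -5))) = -214*(72 + 4*((1 + 8)*(5 + 1))) = -214*(72 + 4*(9*6)) = -214*(72 + 4*54) = -214*(72 + 216) = -214*288 = -61632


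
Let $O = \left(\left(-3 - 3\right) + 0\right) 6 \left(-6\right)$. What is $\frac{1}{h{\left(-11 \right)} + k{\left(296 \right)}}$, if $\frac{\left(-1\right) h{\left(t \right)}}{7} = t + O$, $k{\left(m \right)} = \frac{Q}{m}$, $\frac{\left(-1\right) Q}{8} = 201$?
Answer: $- \frac{37}{53296} \approx -0.00069424$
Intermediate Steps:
$Q = -1608$ ($Q = \left(-8\right) 201 = -1608$)
$k{\left(m \right)} = - \frac{1608}{m}$
$O = 216$ ($O = \left(-6 + 0\right) 6 \left(-6\right) = \left(-6\right) 6 \left(-6\right) = \left(-36\right) \left(-6\right) = 216$)
$h{\left(t \right)} = -1512 - 7 t$ ($h{\left(t \right)} = - 7 \left(t + 216\right) = - 7 \left(216 + t\right) = -1512 - 7 t$)
$\frac{1}{h{\left(-11 \right)} + k{\left(296 \right)}} = \frac{1}{\left(-1512 - -77\right) - \frac{1608}{296}} = \frac{1}{\left(-1512 + 77\right) - \frac{201}{37}} = \frac{1}{-1435 - \frac{201}{37}} = \frac{1}{- \frac{53296}{37}} = - \frac{37}{53296}$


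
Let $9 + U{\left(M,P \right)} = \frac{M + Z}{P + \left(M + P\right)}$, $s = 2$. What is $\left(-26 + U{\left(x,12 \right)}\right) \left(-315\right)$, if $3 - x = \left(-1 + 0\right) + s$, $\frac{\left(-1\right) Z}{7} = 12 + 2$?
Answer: $\frac{158445}{13} \approx 12188.0$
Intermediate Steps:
$Z = -98$ ($Z = - 7 \left(12 + 2\right) = \left(-7\right) 14 = -98$)
$x = 2$ ($x = 3 - \left(\left(-1 + 0\right) + 2\right) = 3 - \left(-1 + 2\right) = 3 - 1 = 2$)
$U{\left(M,P \right)} = -9 + \frac{-98 + M}{M + 2 P}$ ($U{\left(M,P \right)} = -9 + \frac{M - 98}{P + \left(M + P\right)} = -9 + \frac{-98 + M}{M + 2 P}$)
$\left(-26 + U{\left(x,12 \right)}\right) \left(-315\right) = \left(-26 + \frac{2 \left(-49 - 108 - 8\right)}{2 + 2 \cdot 12}\right) \left(-315\right) = \left(-26 + \frac{2 \left(-49 - 108 - 8\right)}{2 + 24}\right) \left(-315\right) = \left(-26 + 2 \cdot \frac{1}{26} \left(-165\right)\right) \left(-315\right) = \left(-26 - \frac{165}{13}\right) \left(-315\right) = \left(- \frac{503}{13}\right) \left(-315\right) = \frac{158445}{13}$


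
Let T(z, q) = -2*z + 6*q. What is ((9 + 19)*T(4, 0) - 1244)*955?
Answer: -1401940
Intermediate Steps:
((9 + 19)*T(4, 0) - 1244)*955 = ((9 + 19)*(-2*4 + 6*0) - 1244)*955 = (28*(-8 + 0) - 1244)*955 = (28*(-8) - 1244)*955 = (-224 - 1244)*955 = -1468*955 = -1401940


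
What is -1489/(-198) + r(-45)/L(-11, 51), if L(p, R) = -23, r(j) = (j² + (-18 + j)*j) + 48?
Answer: -937537/4554 ≈ -205.87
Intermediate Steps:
r(j) = 48 + j² + j*(-18 + j) (r(j) = (j² + j*(-18 + j)) + 48 = 48 + j² + j*(-18 + j))
-1489/(-198) + r(-45)/L(-11, 51) = -1489/(-198) + (48 - 18*(-45) + 2*(-45)²)/(-23) = -1489*(-1/198) + (48 + 810 + 2*2025)*(-1/23) = 1489/198 + (48 + 810 + 4050)*(-1/23) = 1489/198 + 4908*(-1/23) = 1489/198 - 4908/23 = -937537/4554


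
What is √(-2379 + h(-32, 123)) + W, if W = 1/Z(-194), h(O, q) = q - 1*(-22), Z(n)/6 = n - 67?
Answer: -1/1566 + I*√2234 ≈ -0.00063857 + 47.265*I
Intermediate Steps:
Z(n) = -402 + 6*n (Z(n) = 6*(n - 67) = 6*(-67 + n) = -402 + 6*n)
h(O, q) = 22 + q (h(O, q) = q + 22 = 22 + q)
W = -1/1566 (W = 1/(-402 + 6*(-194)) = 1/(-402 - 1164) = 1/(-1566) = -1/1566 ≈ -0.00063857)
√(-2379 + h(-32, 123)) + W = √(-2379 + (22 + 123)) - 1/1566 = √(-2379 + 145) - 1/1566 = √(-2234) - 1/1566 = I*√2234 - 1/1566 = -1/1566 + I*√2234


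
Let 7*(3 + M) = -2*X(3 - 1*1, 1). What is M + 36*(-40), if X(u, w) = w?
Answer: -10103/7 ≈ -1443.3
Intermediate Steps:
M = -23/7 (M = -3 + (-2*1)/7 = -3 + (⅐)*(-2) = -3 - 2/7 = -23/7 ≈ -3.2857)
M + 36*(-40) = -23/7 + 36*(-40) = -23/7 - 1440 = -10103/7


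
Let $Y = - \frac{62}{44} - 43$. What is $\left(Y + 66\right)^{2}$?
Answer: $\frac{225625}{484} \approx 466.17$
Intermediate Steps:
$Y = - \frac{977}{22}$ ($Y = \left(-62\right) \frac{1}{44} - 43 = - \frac{31}{22} - 43 = - \frac{977}{22} \approx -44.409$)
$\left(Y + 66\right)^{2} = \left(- \frac{977}{22} + 66\right)^{2} = \left(\frac{475}{22}\right)^{2} = \frac{225625}{484}$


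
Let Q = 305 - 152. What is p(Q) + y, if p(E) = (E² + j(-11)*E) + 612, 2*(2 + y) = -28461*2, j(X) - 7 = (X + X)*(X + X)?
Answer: 70681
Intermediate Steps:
j(X) = 7 + 4*X² (j(X) = 7 + (X + X)*(X + X) = 7 + (2*X)*(2*X) = 7 + 4*X²)
y = -28463 (y = -2 + (-28461*2)/2 = -2 + (½)*(-56922) = -2 - 28461 = -28463)
Q = 153
p(E) = 612 + E² + 491*E (p(E) = (E² + (7 + 4*(-11)²)*E) + 612 = (E² + (7 + 4*121)*E) + 612 = (E² + (7 + 484)*E) + 612 = (E² + 491*E) + 612 = 612 + E² + 491*E)
p(Q) + y = (612 + 153² + 491*153) - 28463 = (612 + 23409 + 75123) - 28463 = 99144 - 28463 = 70681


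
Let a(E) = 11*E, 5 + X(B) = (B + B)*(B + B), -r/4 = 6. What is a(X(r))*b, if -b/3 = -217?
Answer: 16463139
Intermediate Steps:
r = -24 (r = -4*6 = -24)
X(B) = -5 + 4*B**2 (X(B) = -5 + (B + B)*(B + B) = -5 + (2*B)*(2*B) = -5 + 4*B**2)
b = 651 (b = -3*(-217) = 651)
a(X(r))*b = (11*(-5 + 4*(-24)**2))*651 = (11*(-5 + 4*576))*651 = (11*(-5 + 2304))*651 = (11*2299)*651 = 25289*651 = 16463139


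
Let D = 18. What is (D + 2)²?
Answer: 400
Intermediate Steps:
(D + 2)² = (18 + 2)² = 20² = 400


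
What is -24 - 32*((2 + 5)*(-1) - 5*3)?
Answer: 680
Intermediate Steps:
-24 - 32*((2 + 5)*(-1) - 5*3) = -24 - 32*(7*(-1) - 15) = -24 - 32*(-7 - 15) = -24 - 32*(-22) = -24 + 704 = 680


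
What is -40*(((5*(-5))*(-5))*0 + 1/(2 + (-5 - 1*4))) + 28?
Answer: 236/7 ≈ 33.714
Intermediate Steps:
-40*(((5*(-5))*(-5))*0 + 1/(2 + (-5 - 1*4))) + 28 = -40*(-25*(-5)*0 + 1/(2 + (-5 - 4))) + 28 = -40*(125*0 + 1/(2 - 9)) + 28 = -40*(0 + 1/(-7)) + 28 = -40*(0 - ⅐) + 28 = -40*(-⅐) + 28 = 40/7 + 28 = 236/7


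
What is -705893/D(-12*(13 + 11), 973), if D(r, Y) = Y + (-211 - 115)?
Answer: -705893/647 ≈ -1091.0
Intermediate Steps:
D(r, Y) = -326 + Y (D(r, Y) = Y - 326 = -326 + Y)
-705893/D(-12*(13 + 11), 973) = -705893/(-326 + 973) = -705893/647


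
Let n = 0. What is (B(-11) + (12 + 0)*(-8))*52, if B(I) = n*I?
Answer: -4992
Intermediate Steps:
B(I) = 0 (B(I) = 0*I = 0)
(B(-11) + (12 + 0)*(-8))*52 = (0 + (12 + 0)*(-8))*52 = (0 + 12*(-8))*52 = (0 - 96)*52 = -96*52 = -4992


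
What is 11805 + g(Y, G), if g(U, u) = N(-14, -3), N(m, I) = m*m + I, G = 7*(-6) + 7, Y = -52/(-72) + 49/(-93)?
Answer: 11998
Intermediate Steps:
Y = 109/558 (Y = -52*(-1/72) + 49*(-1/93) = 13/18 - 49/93 = 109/558 ≈ 0.19534)
G = -35 (G = -42 + 7 = -35)
N(m, I) = I + m² (N(m, I) = m² + I = I + m²)
g(U, u) = 193 (g(U, u) = -3 + (-14)² = -3 + 196 = 193)
11805 + g(Y, G) = 11805 + 193 = 11998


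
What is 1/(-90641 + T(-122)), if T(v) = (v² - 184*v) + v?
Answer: -1/53431 ≈ -1.8716e-5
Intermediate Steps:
T(v) = v² - 183*v
1/(-90641 + T(-122)) = 1/(-90641 - 122*(-183 - 122)) = 1/(-90641 - 122*(-305)) = 1/(-90641 + 37210) = 1/(-53431) = -1/53431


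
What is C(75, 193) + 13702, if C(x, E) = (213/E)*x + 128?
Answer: 2685165/193 ≈ 13913.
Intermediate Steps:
C(x, E) = 128 + 213*x/E (C(x, E) = 213*x/E + 128 = 128 + 213*x/E)
C(75, 193) + 13702 = (128 + 213*75/193) + 13702 = (128 + 213*75*(1/193)) + 13702 = (128 + 15975/193) + 13702 = 40679/193 + 13702 = 2685165/193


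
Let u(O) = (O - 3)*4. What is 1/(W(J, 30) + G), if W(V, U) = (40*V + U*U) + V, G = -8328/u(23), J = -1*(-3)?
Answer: 10/9189 ≈ 0.0010883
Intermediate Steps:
J = 3
u(O) = -12 + 4*O (u(O) = (-3 + O)*4 = -12 + 4*O)
G = -1041/10 (G = -8328/(-12 + 4*23) = -8328/(-12 + 92) = -8328/80 = -8328*1/80 = -1041/10 ≈ -104.10)
W(V, U) = U² + 41*V (W(V, U) = (40*V + U²) + V = (U² + 40*V) + V = U² + 41*V)
1/(W(J, 30) + G) = 1/((30² + 41*3) - 1041/10) = 1/((900 + 123) - 1041/10) = 1/(1023 - 1041/10) = 1/(9189/10) = 10/9189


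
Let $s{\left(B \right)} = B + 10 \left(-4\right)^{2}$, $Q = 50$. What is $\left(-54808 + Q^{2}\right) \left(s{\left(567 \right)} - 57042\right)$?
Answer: $2945725020$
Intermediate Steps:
$s{\left(B \right)} = 160 + B$ ($s{\left(B \right)} = B + 10 \cdot 16 = B + 160 = 160 + B$)
$\left(-54808 + Q^{2}\right) \left(s{\left(567 \right)} - 57042\right) = \left(-54808 + 50^{2}\right) \left(\left(160 + 567\right) - 57042\right) = \left(-54808 + 2500\right) \left(727 - 57042\right) = \left(-52308\right) \left(-56315\right) = 2945725020$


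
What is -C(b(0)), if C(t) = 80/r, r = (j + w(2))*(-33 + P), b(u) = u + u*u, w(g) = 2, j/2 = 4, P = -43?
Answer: 2/19 ≈ 0.10526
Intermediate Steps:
j = 8 (j = 2*4 = 8)
b(u) = u + u**2
r = -760 (r = (8 + 2)*(-33 - 43) = 10*(-76) = -760)
C(t) = -2/19 (C(t) = 80/(-760) = 80*(-1/760) = -2/19)
-C(b(0)) = -1*(-2/19) = 2/19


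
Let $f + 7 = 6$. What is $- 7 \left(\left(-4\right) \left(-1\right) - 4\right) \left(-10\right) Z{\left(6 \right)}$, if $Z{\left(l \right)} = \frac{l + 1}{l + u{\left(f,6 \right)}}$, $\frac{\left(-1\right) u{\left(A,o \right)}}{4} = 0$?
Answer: $0$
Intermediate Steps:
$f = -1$ ($f = -7 + 6 = -1$)
$u{\left(A,o \right)} = 0$ ($u{\left(A,o \right)} = \left(-4\right) 0 = 0$)
$Z{\left(l \right)} = \frac{1 + l}{l}$ ($Z{\left(l \right)} = \frac{l + 1}{l + 0} = \frac{1 + l}{l}$)
$- 7 \left(\left(-4\right) \left(-1\right) - 4\right) \left(-10\right) Z{\left(6 \right)} = - 7 \left(\left(-4\right) \left(-1\right) - 4\right) \left(-10\right) \frac{1 + 6}{6} = - 7 \left(4 - 4\right) \left(-10\right) \frac{1}{6} \cdot 7 = - 7 \cdot 0 \left(-10\right) \frac{7}{6} = - 7 \cdot 0 \cdot \frac{7}{6} = \left(-7\right) 0 = 0$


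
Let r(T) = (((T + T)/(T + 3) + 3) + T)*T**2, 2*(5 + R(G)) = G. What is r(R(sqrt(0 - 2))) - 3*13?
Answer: (-46*sqrt(2) + 365*I)/(2*(sqrt(2) + 4*I)) ≈ 38.0 + 21.567*I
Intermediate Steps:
R(G) = -5 + G/2
r(T) = T**2*(3 + T + 2*T/(3 + T)) (r(T) = (((2*T)/(3 + T) + 3) + T)*T**2 = ((2*T/(3 + T) + 3) + T)*T**2 = ((3 + 2*T/(3 + T)) + T)*T**2 = (3 + T + 2*T/(3 + T))*T**2 = T**2*(3 + T + 2*T/(3 + T)))
r(R(sqrt(0 - 2))) - 3*13 = (-5 + sqrt(0 - 2)/2)**2*(9 + (-5 + sqrt(0 - 2)/2)**2 + 8*(-5 + sqrt(0 - 2)/2))/(3 + (-5 + sqrt(0 - 2)/2)) - 3*13 = (-5 + sqrt(-2)/2)**2*(9 + (-5 + sqrt(-2)/2)**2 + 8*(-5 + sqrt(-2)/2))/(3 + (-5 + sqrt(-2)/2)) - 39 = (-5 + (I*sqrt(2))/2)**2*(9 + (-5 + (I*sqrt(2))/2)**2 + 8*(-5 + (I*sqrt(2))/2))/(3 + (-5 + (I*sqrt(2))/2)) - 39 = (-5 + I*sqrt(2)/2)**2*(9 + (-5 + I*sqrt(2)/2)**2 + 8*(-5 + I*sqrt(2)/2))/(3 + (-5 + I*sqrt(2)/2)) - 39 = (-5 + I*sqrt(2)/2)**2*(9 + (-5 + I*sqrt(2)/2)**2 + (-40 + 4*I*sqrt(2)))/(-2 + I*sqrt(2)/2) - 39 = (-5 + I*sqrt(2)/2)**2*(-31 + (-5 + I*sqrt(2)/2)**2 + 4*I*sqrt(2))/(-2 + I*sqrt(2)/2) - 39 = -39 + (-5 + I*sqrt(2)/2)**2*(-31 + (-5 + I*sqrt(2)/2)**2 + 4*I*sqrt(2))/(-2 + I*sqrt(2)/2)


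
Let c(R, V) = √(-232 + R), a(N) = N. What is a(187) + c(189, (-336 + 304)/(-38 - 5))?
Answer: 187 + I*√43 ≈ 187.0 + 6.5574*I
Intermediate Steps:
a(187) + c(189, (-336 + 304)/(-38 - 5)) = 187 + √(-232 + 189) = 187 + √(-43) = 187 + I*√43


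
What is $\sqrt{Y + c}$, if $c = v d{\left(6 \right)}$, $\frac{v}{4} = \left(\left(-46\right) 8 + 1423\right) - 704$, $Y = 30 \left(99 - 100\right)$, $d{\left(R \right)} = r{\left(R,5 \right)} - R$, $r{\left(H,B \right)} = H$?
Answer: $i \sqrt{30} \approx 5.4772 i$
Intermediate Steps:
$d{\left(R \right)} = 0$ ($d{\left(R \right)} = R - R = 0$)
$Y = -30$ ($Y = 30 \left(-1\right) = -30$)
$v = 1404$ ($v = 4 \left(\left(\left(-46\right) 8 + 1423\right) - 704\right) = 4 \left(\left(-368 + 1423\right) - 704\right) = 4 \left(1055 - 704\right) = 4 \cdot 351 = 1404$)
$c = 0$ ($c = 1404 \cdot 0 = 0$)
$\sqrt{Y + c} = \sqrt{-30 + 0} = \sqrt{-30} = i \sqrt{30}$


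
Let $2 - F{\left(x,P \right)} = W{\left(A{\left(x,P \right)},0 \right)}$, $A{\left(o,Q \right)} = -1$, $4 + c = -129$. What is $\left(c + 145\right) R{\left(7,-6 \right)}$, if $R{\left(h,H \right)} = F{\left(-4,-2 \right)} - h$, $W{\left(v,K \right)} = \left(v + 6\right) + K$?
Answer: $-120$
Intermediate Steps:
$c = -133$ ($c = -4 - 129 = -133$)
$W{\left(v,K \right)} = 6 + K + v$ ($W{\left(v,K \right)} = \left(6 + v\right) + K = 6 + K + v$)
$F{\left(x,P \right)} = -3$ ($F{\left(x,P \right)} = 2 - \left(6 + 0 - 1\right) = 2 - 5 = -3$)
$R{\left(h,H \right)} = -3 - h$
$\left(c + 145\right) R{\left(7,-6 \right)} = \left(-133 + 145\right) \left(-3 - 7\right) = 12 \left(-3 - 7\right) = 12 \left(-10\right) = -120$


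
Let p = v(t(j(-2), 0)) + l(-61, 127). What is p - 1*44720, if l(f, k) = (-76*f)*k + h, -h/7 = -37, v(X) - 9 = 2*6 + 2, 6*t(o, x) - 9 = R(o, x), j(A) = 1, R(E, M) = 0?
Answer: 544334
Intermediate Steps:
t(o, x) = 3/2 (t(o, x) = 3/2 + (1/6)*0 = 3/2 + 0 = 3/2)
v(X) = 23 (v(X) = 9 + (2*6 + 2) = 9 + (12 + 2) = 9 + 14 = 23)
h = 259 (h = -7*(-37) = 259)
l(f, k) = 259 - 76*f*k (l(f, k) = (-76*f)*k + 259 = -76*f*k + 259 = 259 - 76*f*k)
p = 589054 (p = 23 + (259 - 76*(-61)*127) = 23 + (259 + 588772) = 23 + 589031 = 589054)
p - 1*44720 = 589054 - 1*44720 = 589054 - 44720 = 544334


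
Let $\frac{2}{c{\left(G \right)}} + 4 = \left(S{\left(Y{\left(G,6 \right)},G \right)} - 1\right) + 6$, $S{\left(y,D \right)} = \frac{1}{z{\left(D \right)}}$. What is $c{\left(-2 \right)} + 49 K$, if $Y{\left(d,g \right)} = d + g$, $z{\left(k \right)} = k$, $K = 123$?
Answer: $6031$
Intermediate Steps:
$S{\left(y,D \right)} = \frac{1}{D}$
$c{\left(G \right)} = \frac{2}{1 + \frac{1}{G}}$ ($c{\left(G \right)} = \frac{2}{-4 + \left(\left(\frac{1}{G} - 1\right) + 6\right)} = \frac{2}{-4 + \left(\left(-1 + \frac{1}{G}\right) + 6\right)} = \frac{2}{-4 + \left(5 + \frac{1}{G}\right)} = \frac{2}{1 + \frac{1}{G}}$)
$c{\left(-2 \right)} + 49 K = 2 \left(-2\right) \frac{1}{1 - 2} + 49 \cdot 123 = 2 \left(-2\right) \frac{1}{-1} + 6027 = 2 \left(-2\right) \left(-1\right) + 6027 = 4 + 6027 = 6031$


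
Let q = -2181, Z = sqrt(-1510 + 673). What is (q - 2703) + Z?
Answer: -4884 + 3*I*sqrt(93) ≈ -4884.0 + 28.931*I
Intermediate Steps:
Z = 3*I*sqrt(93) (Z = sqrt(-837) = 3*I*sqrt(93) ≈ 28.931*I)
(q - 2703) + Z = (-2181 - 2703) + 3*I*sqrt(93) = -4884 + 3*I*sqrt(93)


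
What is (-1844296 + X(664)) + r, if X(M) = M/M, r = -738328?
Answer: -2582623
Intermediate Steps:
X(M) = 1
(-1844296 + X(664)) + r = (-1844296 + 1) - 738328 = -1844295 - 738328 = -2582623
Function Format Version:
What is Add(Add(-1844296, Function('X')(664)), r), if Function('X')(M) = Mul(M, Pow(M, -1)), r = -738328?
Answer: -2582623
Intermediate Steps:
Function('X')(M) = 1
Add(Add(-1844296, Function('X')(664)), r) = Add(Add(-1844296, 1), -738328) = Add(-1844295, -738328) = -2582623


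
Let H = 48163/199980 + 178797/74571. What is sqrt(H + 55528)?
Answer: sqrt(38115420829738847957285)/828483810 ≈ 235.65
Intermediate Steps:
H = 13115795711/4970902860 (H = 48163*(1/199980) + 178797*(1/74571) = 48163/199980 + 59599/24857 = 13115795711/4970902860 ≈ 2.6385)
sqrt(H + 55528) = sqrt(13115795711/4970902860 + 55528) = sqrt(276037409805791/4970902860) = sqrt(38115420829738847957285)/828483810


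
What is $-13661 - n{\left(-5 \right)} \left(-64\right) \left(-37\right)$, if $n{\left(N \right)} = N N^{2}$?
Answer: $282339$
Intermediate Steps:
$n{\left(N \right)} = N^{3}$
$-13661 - n{\left(-5 \right)} \left(-64\right) \left(-37\right) = -13661 - \left(-5\right)^{3} \left(-64\right) \left(-37\right) = -13661 - \left(-125\right) \left(-64\right) \left(-37\right) = -13661 - 8000 \left(-37\right) = -13661 - -296000 = -13661 + 296000 = 282339$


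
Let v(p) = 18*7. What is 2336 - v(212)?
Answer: 2210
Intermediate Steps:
v(p) = 126
2336 - v(212) = 2336 - 1*126 = 2336 - 126 = 2210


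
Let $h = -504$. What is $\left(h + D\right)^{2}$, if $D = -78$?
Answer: $338724$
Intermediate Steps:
$\left(h + D\right)^{2} = \left(-504 - 78\right)^{2} = \left(-582\right)^{2} = 338724$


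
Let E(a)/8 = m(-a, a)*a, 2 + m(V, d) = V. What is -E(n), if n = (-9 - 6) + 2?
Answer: 1144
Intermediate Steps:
m(V, d) = -2 + V
n = -13 (n = -15 + 2 = -13)
E(a) = 8*a*(-2 - a) (E(a) = 8*((-2 - a)*a) = 8*(a*(-2 - a)) = 8*a*(-2 - a))
-E(n) = -(-8)*(-13)*(2 - 13) = -(-8)*(-13)*(-11) = -1*(-1144) = 1144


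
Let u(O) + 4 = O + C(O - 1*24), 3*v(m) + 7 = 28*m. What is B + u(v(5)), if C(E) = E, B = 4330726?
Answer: 12992360/3 ≈ 4.3308e+6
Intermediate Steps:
v(m) = -7/3 + 28*m/3 (v(m) = -7/3 + (28*m)/3 = -7/3 + 28*m/3)
u(O) = -28 + 2*O (u(O) = -4 + (O + (O - 1*24)) = -4 + (O + (O - 24)) = -4 + (O + (-24 + O)) = -4 + (-24 + 2*O) = -28 + 2*O)
B + u(v(5)) = 4330726 + (-28 + 2*(-7/3 + (28/3)*5)) = 4330726 + (-28 + 2*(-7/3 + 140/3)) = 4330726 + (-28 + 2*(133/3)) = 4330726 + (-28 + 266/3) = 4330726 + 182/3 = 12992360/3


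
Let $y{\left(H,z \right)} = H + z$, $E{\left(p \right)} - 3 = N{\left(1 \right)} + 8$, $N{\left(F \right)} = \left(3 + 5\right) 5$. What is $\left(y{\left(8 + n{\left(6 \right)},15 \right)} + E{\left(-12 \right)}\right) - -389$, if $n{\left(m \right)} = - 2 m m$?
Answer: $391$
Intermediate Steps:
$N{\left(F \right)} = 40$ ($N{\left(F \right)} = 8 \cdot 5 = 40$)
$n{\left(m \right)} = - 2 m^{2}$
$E{\left(p \right)} = 51$ ($E{\left(p \right)} = 3 + \left(40 + 8\right) = 3 + 48 = 51$)
$\left(y{\left(8 + n{\left(6 \right)},15 \right)} + E{\left(-12 \right)}\right) - -389 = \left(\left(\left(8 - 2 \cdot 6^{2}\right) + 15\right) + 51\right) - -389 = \left(\left(\left(8 - 72\right) + 15\right) + 51\right) + 389 = \left(\left(-64 + 15\right) + 51\right) + 389 = \left(-49 + 51\right) + 389 = 2 + 389 = 391$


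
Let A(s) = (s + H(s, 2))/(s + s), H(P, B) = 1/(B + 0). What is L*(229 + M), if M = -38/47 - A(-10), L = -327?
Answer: -139990989/1880 ≈ -74463.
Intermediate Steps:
H(P, B) = 1/B
A(s) = (½ + s)/(2*s) (A(s) = (s + 1/2)/(s + s) = (s + ½)/((2*s)) = (½ + s)*(1/(2*s)) = (½ + s)/(2*s))
M = -2413/1880 (M = -38/47 - (1 + 2*(-10))/(4*(-10)) = -38*1/47 - (-1)*(1 - 20)/(4*10) = -38/47 - (-1)*(-19)/(4*10) = -38/47 - 1*19/40 = -38/47 - 19/40 = -2413/1880 ≈ -1.2835)
L*(229 + M) = -327*(229 - 2413/1880) = -327*428107/1880 = -139990989/1880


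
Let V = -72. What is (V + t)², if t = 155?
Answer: 6889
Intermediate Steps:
(V + t)² = (-72 + 155)² = 83² = 6889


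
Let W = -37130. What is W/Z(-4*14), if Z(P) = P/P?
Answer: -37130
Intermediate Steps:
Z(P) = 1
W/Z(-4*14) = -37130/1 = -37130*1 = -37130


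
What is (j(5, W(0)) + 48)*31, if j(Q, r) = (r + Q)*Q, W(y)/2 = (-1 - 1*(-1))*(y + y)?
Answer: 2263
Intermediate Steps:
W(y) = 0 (W(y) = 2*((-1 - 1*(-1))*(y + y)) = 2*((-1 + 1)*(2*y)) = 2*(0*(2*y)) = 2*0 = 0)
j(Q, r) = Q*(Q + r) (j(Q, r) = (Q + r)*Q = Q*(Q + r))
(j(5, W(0)) + 48)*31 = (5*(5 + 0) + 48)*31 = (5*5 + 48)*31 = (25 + 48)*31 = 73*31 = 2263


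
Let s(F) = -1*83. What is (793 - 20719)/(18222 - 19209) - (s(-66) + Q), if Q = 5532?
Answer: -1786079/329 ≈ -5428.8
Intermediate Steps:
s(F) = -83
(793 - 20719)/(18222 - 19209) - (s(-66) + Q) = (793 - 20719)/(18222 - 19209) - (-83 + 5532) = -19926/(-987) - 1*5449 = -19926*(-1/987) - 5449 = 6642/329 - 5449 = -1786079/329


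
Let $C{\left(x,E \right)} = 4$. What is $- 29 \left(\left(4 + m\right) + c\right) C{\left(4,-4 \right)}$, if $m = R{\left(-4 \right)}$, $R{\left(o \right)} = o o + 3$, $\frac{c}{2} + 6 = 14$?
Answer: $-4524$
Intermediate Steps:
$c = 16$ ($c = -12 + 2 \cdot 14 = -12 + 28 = 16$)
$R{\left(o \right)} = 3 + o^{2}$ ($R{\left(o \right)} = o^{2} + 3 = 3 + o^{2}$)
$m = 19$ ($m = 3 + \left(-4\right)^{2} = 3 + 16 = 19$)
$- 29 \left(\left(4 + m\right) + c\right) C{\left(4,-4 \right)} = - 29 \left(\left(4 + 19\right) + 16\right) 4 = - 29 \left(23 + 16\right) 4 = \left(-29\right) 39 \cdot 4 = \left(-1131\right) 4 = -4524$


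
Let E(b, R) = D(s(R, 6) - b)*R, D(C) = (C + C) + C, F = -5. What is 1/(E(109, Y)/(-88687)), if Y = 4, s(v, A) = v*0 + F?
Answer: 88687/1368 ≈ 64.830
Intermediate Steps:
s(v, A) = -5 (s(v, A) = v*0 - 5 = 0 - 5 = -5)
D(C) = 3*C (D(C) = 2*C + C = 3*C)
E(b, R) = R*(-15 - 3*b) (E(b, R) = (3*(-5 - b))*R = (-15 - 3*b)*R = R*(-15 - 3*b))
1/(E(109, Y)/(-88687)) = 1/(-3*4*(5 + 109)/(-88687)) = 1/(-3*4*114*(-1/88687)) = 1/(-1368*(-1/88687)) = 1/(1368/88687) = 88687/1368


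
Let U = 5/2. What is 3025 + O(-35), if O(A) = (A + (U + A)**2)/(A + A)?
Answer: 168583/56 ≈ 3010.4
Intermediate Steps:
U = 5/2 (U = 5*(1/2) = 5/2 ≈ 2.5000)
O(A) = (A + (5/2 + A)**2)/(2*A) (O(A) = (A + (5/2 + A)**2)/(A + A) = (A + (5/2 + A)**2)/((2*A)) = (A + (5/2 + A)**2)*(1/(2*A)) = (A + (5/2 + A)**2)/(2*A))
3025 + O(-35) = 3025 + (1/8)*((5 + 2*(-35))**2 + 4*(-35))/(-35) = 3025 + (1/8)*(-1/35)*((5 - 70)**2 - 140) = 3025 + (1/8)*(-1/35)*((-65)**2 - 140) = 3025 + (1/8)*(-1/35)*(4225 - 140) = 3025 + (1/8)*(-1/35)*4085 = 3025 - 817/56 = 168583/56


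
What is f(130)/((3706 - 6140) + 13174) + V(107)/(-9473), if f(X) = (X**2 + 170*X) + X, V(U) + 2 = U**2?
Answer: 24773771/10174002 ≈ 2.4350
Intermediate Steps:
V(U) = -2 + U**2
f(X) = X**2 + 171*X
f(130)/((3706 - 6140) + 13174) + V(107)/(-9473) = (130*(171 + 130))/((3706 - 6140) + 13174) + (-2 + 107**2)/(-9473) = (130*301)/(-2434 + 13174) + (-2 + 11449)*(-1/9473) = 39130/10740 + 11447*(-1/9473) = 39130*(1/10740) - 11447/9473 = 3913/1074 - 11447/9473 = 24773771/10174002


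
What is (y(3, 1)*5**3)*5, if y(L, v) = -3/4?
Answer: -1875/4 ≈ -468.75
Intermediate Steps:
y(L, v) = -3/4 (y(L, v) = -3*1/4 = -3/4)
(y(3, 1)*5**3)*5 = -3/4*5**3*5 = -3/4*125*5 = -375/4*5 = -1875/4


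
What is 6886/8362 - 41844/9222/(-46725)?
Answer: 247292765269/300264054825 ≈ 0.82358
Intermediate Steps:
6886/8362 - 41844/9222/(-46725) = 6886*(1/8362) - 41844*1/9222*(-1/46725) = 3443/4181 - 6974/1537*(-1/46725) = 3443/4181 + 6974/71816325 = 247292765269/300264054825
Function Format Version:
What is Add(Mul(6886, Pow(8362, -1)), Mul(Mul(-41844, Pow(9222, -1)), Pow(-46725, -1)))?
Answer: Rational(247292765269, 300264054825) ≈ 0.82358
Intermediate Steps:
Add(Mul(6886, Pow(8362, -1)), Mul(Mul(-41844, Pow(9222, -1)), Pow(-46725, -1))) = Add(Mul(6886, Rational(1, 8362)), Mul(Mul(-41844, Rational(1, 9222)), Rational(-1, 46725))) = Add(Rational(3443, 4181), Mul(Rational(-6974, 1537), Rational(-1, 46725))) = Add(Rational(3443, 4181), Rational(6974, 71816325)) = Rational(247292765269, 300264054825)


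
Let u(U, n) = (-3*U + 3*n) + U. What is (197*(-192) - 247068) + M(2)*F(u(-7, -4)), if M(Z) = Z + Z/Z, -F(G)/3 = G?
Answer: -284910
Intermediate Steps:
u(U, n) = -2*U + 3*n
F(G) = -3*G
M(Z) = 1 + Z (M(Z) = Z + 1 = 1 + Z)
(197*(-192) - 247068) + M(2)*F(u(-7, -4)) = (197*(-192) - 247068) + (1 + 2)*(-3*(-2*(-7) + 3*(-4))) = (-37824 - 247068) + 3*(-3*(14 - 12)) = -284892 + 3*(-3*2) = -284892 + 3*(-6) = -284892 - 18 = -284910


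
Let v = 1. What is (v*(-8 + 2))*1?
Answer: -6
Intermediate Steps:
(v*(-8 + 2))*1 = (1*(-8 + 2))*1 = (1*(-6))*1 = -6*1 = -6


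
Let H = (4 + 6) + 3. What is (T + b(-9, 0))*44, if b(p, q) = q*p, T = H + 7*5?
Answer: 2112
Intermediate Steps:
H = 13 (H = 10 + 3 = 13)
T = 48 (T = 13 + 7*5 = 13 + 35 = 48)
b(p, q) = p*q
(T + b(-9, 0))*44 = (48 - 9*0)*44 = (48 + 0)*44 = 48*44 = 2112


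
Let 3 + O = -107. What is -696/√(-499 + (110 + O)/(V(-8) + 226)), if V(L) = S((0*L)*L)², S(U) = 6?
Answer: 696*I*√499/499 ≈ 31.157*I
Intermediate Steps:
O = -110 (O = -3 - 107 = -110)
V(L) = 36 (V(L) = 6² = 36)
-696/√(-499 + (110 + O)/(V(-8) + 226)) = -696/√(-499 + (110 - 110)/(36 + 226)) = -696/√(-499 + 0/262) = -696/√(-499 + 0*(1/262)) = -696/√(-499 + 0) = -696*(-I*√499/499) = -(-696)*I*√499/499 = 696*I*√499/499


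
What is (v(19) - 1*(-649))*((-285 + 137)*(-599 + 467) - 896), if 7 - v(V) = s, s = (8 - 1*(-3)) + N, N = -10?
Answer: 12209200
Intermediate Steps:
s = 1 (s = (8 - 1*(-3)) - 10 = (8 + 3) - 10 = 11 - 10 = 1)
v(V) = 6 (v(V) = 7 - 1*1 = 7 - 1 = 6)
(v(19) - 1*(-649))*((-285 + 137)*(-599 + 467) - 896) = (6 - 1*(-649))*((-285 + 137)*(-599 + 467) - 896) = (6 + 649)*(-148*(-132) - 896) = 655*(19536 - 896) = 655*18640 = 12209200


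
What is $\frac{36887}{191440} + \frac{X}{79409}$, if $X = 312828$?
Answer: $\frac{62816952103}{15202058960} \approx 4.1321$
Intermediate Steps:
$\frac{36887}{191440} + \frac{X}{79409} = \frac{36887}{191440} + \frac{312828}{79409} = \frac{62816952103}{15202058960}$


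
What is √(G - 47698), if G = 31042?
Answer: 4*I*√1041 ≈ 129.06*I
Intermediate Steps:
√(G - 47698) = √(31042 - 47698) = √(-16656) = 4*I*√1041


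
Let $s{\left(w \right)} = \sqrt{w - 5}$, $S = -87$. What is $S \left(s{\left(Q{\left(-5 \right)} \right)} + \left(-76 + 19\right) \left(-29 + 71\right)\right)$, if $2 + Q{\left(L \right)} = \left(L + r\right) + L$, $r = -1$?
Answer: $208278 - 261 i \sqrt{2} \approx 2.0828 \cdot 10^{5} - 369.11 i$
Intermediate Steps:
$Q{\left(L \right)} = -3 + 2 L$ ($Q{\left(L \right)} = -2 + \left(\left(L - 1\right) + L\right) = -2 + \left(\left(-1 + L\right) + L\right) = -2 + \left(-1 + 2 L\right) = -3 + 2 L$)
$s{\left(w \right)} = \sqrt{-5 + w}$
$S \left(s{\left(Q{\left(-5 \right)} \right)} + \left(-76 + 19\right) \left(-29 + 71\right)\right) = - 87 \left(\sqrt{-5 + \left(-3 + 2 \left(-5\right)\right)} + \left(-76 + 19\right) \left(-29 + 71\right)\right) = - 87 \left(\sqrt{-5 - 13} - 2394\right) = - 87 \left(\sqrt{-18} - 2394\right) = - 87 \left(3 i \sqrt{2} - 2394\right) = - 87 \left(-2394 + 3 i \sqrt{2}\right) = 208278 - 261 i \sqrt{2}$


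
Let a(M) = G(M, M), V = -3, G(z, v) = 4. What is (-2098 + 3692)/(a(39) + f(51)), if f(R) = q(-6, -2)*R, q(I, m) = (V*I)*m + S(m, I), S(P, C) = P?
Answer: -797/967 ≈ -0.82420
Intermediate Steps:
a(M) = 4
q(I, m) = m - 3*I*m (q(I, m) = (-3*I)*m + m = -3*I*m + m = m - 3*I*m)
f(R) = -38*R (f(R) = (-2*(1 - 3*(-6)))*R = (-2*(1 + 18))*R = (-2*19)*R = -38*R)
(-2098 + 3692)/(a(39) + f(51)) = (-2098 + 3692)/(4 - 38*51) = 1594/(4 - 1938) = 1594/(-1934) = 1594*(-1/1934) = -797/967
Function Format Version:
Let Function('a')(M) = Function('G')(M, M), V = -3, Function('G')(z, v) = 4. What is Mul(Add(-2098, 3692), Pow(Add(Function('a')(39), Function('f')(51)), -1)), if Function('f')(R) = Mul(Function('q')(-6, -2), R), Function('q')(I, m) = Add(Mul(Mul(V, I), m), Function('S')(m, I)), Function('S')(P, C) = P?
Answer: Rational(-797, 967) ≈ -0.82420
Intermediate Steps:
Function('a')(M) = 4
Function('q')(I, m) = Add(m, Mul(-3, I, m)) (Function('q')(I, m) = Add(Mul(Mul(-3, I), m), m) = Add(Mul(-3, I, m), m) = Add(m, Mul(-3, I, m)))
Function('f')(R) = Mul(-38, R) (Function('f')(R) = Mul(Mul(-2, Add(1, Mul(-3, -6))), R) = Mul(Mul(-2, Add(1, 18)), R) = Mul(Mul(-2, 19), R) = Mul(-38, R))
Mul(Add(-2098, 3692), Pow(Add(Function('a')(39), Function('f')(51)), -1)) = Mul(Add(-2098, 3692), Pow(Add(4, Mul(-38, 51)), -1)) = Mul(1594, Pow(Add(4, -1938), -1)) = Mul(1594, Pow(-1934, -1)) = Mul(1594, Rational(-1, 1934)) = Rational(-797, 967)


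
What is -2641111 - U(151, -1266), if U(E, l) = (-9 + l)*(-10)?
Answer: -2653861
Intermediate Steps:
U(E, l) = 90 - 10*l
-2641111 - U(151, -1266) = -2641111 - (90 - 10*(-1266)) = -2641111 - (90 + 12660) = -2641111 - 1*12750 = -2641111 - 12750 = -2653861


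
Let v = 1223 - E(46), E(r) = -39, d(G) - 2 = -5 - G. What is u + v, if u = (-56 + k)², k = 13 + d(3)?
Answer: 3663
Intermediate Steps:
d(G) = -3 - G (d(G) = 2 + (-5 - G) = -3 - G)
v = 1262 (v = 1223 - 1*(-39) = 1223 + 39 = 1262)
k = 7 (k = 13 + (-3 - 1*3) = 13 + (-3 - 3) = 13 - 6 = 7)
u = 2401 (u = (-56 + 7)² = (-49)² = 2401)
u + v = 2401 + 1262 = 3663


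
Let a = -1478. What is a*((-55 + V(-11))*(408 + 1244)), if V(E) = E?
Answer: 161149296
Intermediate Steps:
a*((-55 + V(-11))*(408 + 1244)) = -1478*(-55 - 11)*(408 + 1244) = -(-97548)*1652 = -1478*(-109032) = 161149296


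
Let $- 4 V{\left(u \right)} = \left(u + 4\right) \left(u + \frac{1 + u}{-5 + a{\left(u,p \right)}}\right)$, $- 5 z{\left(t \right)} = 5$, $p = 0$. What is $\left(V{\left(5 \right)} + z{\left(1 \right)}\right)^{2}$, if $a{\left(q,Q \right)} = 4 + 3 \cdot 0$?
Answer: $\frac{25}{16} \approx 1.5625$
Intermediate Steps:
$z{\left(t \right)} = -1$ ($z{\left(t \right)} = \left(- \frac{1}{5}\right) 5 = -1$)
$a{\left(q,Q \right)} = 4$ ($a{\left(q,Q \right)} = 4 + 0 = 4$)
$V{\left(u \right)} = 1 + \frac{u}{4}$ ($V{\left(u \right)} = - \frac{\left(u + 4\right) \left(u + \frac{1 + u}{-5 + 4}\right)}{4} = - \frac{\left(4 + u\right) \left(u + \frac{1 + u}{-1}\right)}{4} = - \frac{\left(4 + u\right) \left(u + \left(1 + u\right) \left(-1\right)\right)}{4} = - \frac{\left(4 + u\right) \left(u - \left(1 + u\right)\right)}{4} = - \frac{\left(4 + u\right) \left(-1\right)}{4} = - \frac{-4 - u}{4} = 1 + \frac{u}{4}$)
$\left(V{\left(5 \right)} + z{\left(1 \right)}\right)^{2} = \left(\left(1 + \frac{1}{4} \cdot 5\right) - 1\right)^{2} = \left(\left(1 + \frac{5}{4}\right) - 1\right)^{2} = \left(\frac{9}{4} - 1\right)^{2} = \left(\frac{5}{4}\right)^{2} = \frac{25}{16}$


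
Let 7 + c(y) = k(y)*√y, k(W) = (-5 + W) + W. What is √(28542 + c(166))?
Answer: √(28535 + 327*√166) ≈ 180.96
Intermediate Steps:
k(W) = -5 + 2*W
c(y) = -7 + √y*(-5 + 2*y) (c(y) = -7 + (-5 + 2*y)*√y = -7 + √y*(-5 + 2*y))
√(28542 + c(166)) = √(28542 + (-7 + √166*(-5 + 2*166))) = √(28542 + (-7 + √166*(-5 + 332))) = √(28542 + (-7 + √166*327)) = √(28542 + (-7 + 327*√166)) = √(28535 + 327*√166)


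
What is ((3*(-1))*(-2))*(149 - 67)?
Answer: 492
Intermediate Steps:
((3*(-1))*(-2))*(149 - 67) = -3*(-2)*82 = 6*82 = 492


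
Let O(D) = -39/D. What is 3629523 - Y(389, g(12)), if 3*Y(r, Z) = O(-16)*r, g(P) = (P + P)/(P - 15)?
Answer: 58067311/16 ≈ 3.6292e+6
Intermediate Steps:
g(P) = 2*P/(-15 + P) (g(P) = (2*P)/(-15 + P) = 2*P/(-15 + P))
Y(r, Z) = 13*r/16 (Y(r, Z) = ((-39/(-16))*r)/3 = ((-39*(-1/16))*r)/3 = (39*r/16)/3 = 13*r/16)
3629523 - Y(389, g(12)) = 3629523 - 13*389/16 = 3629523 - 1*5057/16 = 3629523 - 5057/16 = 58067311/16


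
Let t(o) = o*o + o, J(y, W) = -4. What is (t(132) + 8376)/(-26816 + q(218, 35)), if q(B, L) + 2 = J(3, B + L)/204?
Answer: -1322532/1367719 ≈ -0.96696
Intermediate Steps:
q(B, L) = -103/51 (q(B, L) = -2 - 4/204 = -2 - 4*1/204 = -2 - 1/51 = -103/51)
t(o) = o + o**2 (t(o) = o**2 + o = o + o**2)
(t(132) + 8376)/(-26816 + q(218, 35)) = (132*(1 + 132) + 8376)/(-26816 - 103/51) = (132*133 + 8376)/(-1367719/51) = (17556 + 8376)*(-51/1367719) = 25932*(-51/1367719) = -1322532/1367719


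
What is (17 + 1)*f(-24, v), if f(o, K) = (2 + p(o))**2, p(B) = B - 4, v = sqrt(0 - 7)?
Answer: 12168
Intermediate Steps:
v = I*sqrt(7) (v = sqrt(-7) = I*sqrt(7) ≈ 2.6458*I)
p(B) = -4 + B
f(o, K) = (-2 + o)**2 (f(o, K) = (2 + (-4 + o))**2 = (-2 + o)**2)
(17 + 1)*f(-24, v) = (17 + 1)*(-2 - 24)**2 = 18*(-26)**2 = 18*676 = 12168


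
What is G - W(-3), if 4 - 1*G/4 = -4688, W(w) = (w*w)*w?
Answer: 18795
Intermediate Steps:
W(w) = w**3 (W(w) = w**2*w = w**3)
G = 18768 (G = 16 - 4*(-4688) = 16 + 18752 = 18768)
G - W(-3) = 18768 - 1*(-3)**3 = 18768 - 1*(-27) = 18768 + 27 = 18795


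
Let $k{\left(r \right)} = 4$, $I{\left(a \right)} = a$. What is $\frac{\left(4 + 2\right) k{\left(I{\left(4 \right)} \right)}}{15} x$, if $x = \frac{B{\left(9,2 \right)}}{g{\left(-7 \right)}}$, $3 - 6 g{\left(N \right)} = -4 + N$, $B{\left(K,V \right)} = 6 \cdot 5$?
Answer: $\frac{144}{7} \approx 20.571$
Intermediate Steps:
$B{\left(K,V \right)} = 30$
$g{\left(N \right)} = \frac{7}{6} - \frac{N}{6}$ ($g{\left(N \right)} = \frac{1}{2} - \frac{-4 + N}{6} = \frac{1}{2} - \left(- \frac{2}{3} + \frac{N}{6}\right) = \frac{7}{6} - \frac{N}{6}$)
$x = \frac{90}{7}$ ($x = \frac{30}{\frac{7}{6} - - \frac{7}{6}} = \frac{30}{\frac{7}{6} + \frac{7}{6}} = \frac{30}{\frac{7}{3}} = 30 \cdot \frac{3}{7} = \frac{90}{7} \approx 12.857$)
$\frac{\left(4 + 2\right) k{\left(I{\left(4 \right)} \right)}}{15} x = \frac{\left(4 + 2\right) 4}{15} \cdot \frac{90}{7} = \frac{6 \cdot 4}{15} \cdot \frac{90}{7} = \frac{1}{15} \cdot 24 \cdot \frac{90}{7} = \frac{8}{5} \cdot \frac{90}{7} = \frac{144}{7}$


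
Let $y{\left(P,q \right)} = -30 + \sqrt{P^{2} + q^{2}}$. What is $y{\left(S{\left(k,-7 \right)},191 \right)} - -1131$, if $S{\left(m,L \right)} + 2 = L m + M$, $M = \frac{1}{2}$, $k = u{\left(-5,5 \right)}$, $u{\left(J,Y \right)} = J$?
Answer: $1101 + \frac{\sqrt{150413}}{2} \approx 1294.9$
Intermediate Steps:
$k = -5$
$M = \frac{1}{2} \approx 0.5$
$S{\left(m,L \right)} = - \frac{3}{2} + L m$ ($S{\left(m,L \right)} = -2 + \left(L m + \frac{1}{2}\right) = -2 + \left(\frac{1}{2} + L m\right) = - \frac{3}{2} + L m$)
$y{\left(S{\left(k,-7 \right)},191 \right)} - -1131 = \left(-30 + \sqrt{\left(- \frac{3}{2} - -35\right)^{2} + 191^{2}}\right) - -1131 = \left(-30 + \sqrt{\left(- \frac{3}{2} + 35\right)^{2} + 36481}\right) + 1131 = \left(-30 + \sqrt{\left(\frac{67}{2}\right)^{2} + 36481}\right) + 1131 = \left(-30 + \sqrt{\frac{4489}{4} + 36481}\right) + 1131 = \left(-30 + \sqrt{\frac{150413}{4}}\right) + 1131 = \left(-30 + \frac{\sqrt{150413}}{2}\right) + 1131 = 1101 + \frac{\sqrt{150413}}{2}$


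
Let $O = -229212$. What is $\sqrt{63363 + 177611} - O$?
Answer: $229212 + \sqrt{240974} \approx 2.297 \cdot 10^{5}$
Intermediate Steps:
$\sqrt{63363 + 177611} - O = \sqrt{63363 + 177611} - -229212 = \sqrt{240974} + 229212 = 229212 + \sqrt{240974}$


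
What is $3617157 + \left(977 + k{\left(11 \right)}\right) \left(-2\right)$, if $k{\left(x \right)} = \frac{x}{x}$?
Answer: $3615201$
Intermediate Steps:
$k{\left(x \right)} = 1$
$3617157 + \left(977 + k{\left(11 \right)}\right) \left(-2\right) = 3617157 + \left(977 + 1\right) \left(-2\right) = 3617157 + 978 \left(-2\right) = 3617157 - 1956 = 3615201$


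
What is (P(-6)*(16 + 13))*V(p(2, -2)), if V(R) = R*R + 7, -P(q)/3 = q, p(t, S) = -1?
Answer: 4176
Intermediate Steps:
P(q) = -3*q
V(R) = 7 + R² (V(R) = R² + 7 = 7 + R²)
(P(-6)*(16 + 13))*V(p(2, -2)) = ((-3*(-6))*(16 + 13))*(7 + (-1)²) = (18*29)*(7 + 1) = 522*8 = 4176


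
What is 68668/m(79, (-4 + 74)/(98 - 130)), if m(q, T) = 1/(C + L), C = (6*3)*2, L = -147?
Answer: -7622148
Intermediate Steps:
C = 36 (C = 18*2 = 36)
m(q, T) = -1/111 (m(q, T) = 1/(36 - 147) = 1/(-111) = -1/111)
68668/m(79, (-4 + 74)/(98 - 130)) = 68668/(-1/111) = 68668*(-111) = -7622148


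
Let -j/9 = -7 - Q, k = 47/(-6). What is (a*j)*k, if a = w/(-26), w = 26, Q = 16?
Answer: 3243/2 ≈ 1621.5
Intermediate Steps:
k = -47/6 (k = 47*(-⅙) = -47/6 ≈ -7.8333)
j = 207 (j = -9*(-7 - 1*16) = -9*(-7 - 16) = -9*(-23) = 207)
a = -1 (a = 26/(-26) = 26*(-1/26) = -1)
(a*j)*k = -1*207*(-47/6) = -207*(-47/6) = 3243/2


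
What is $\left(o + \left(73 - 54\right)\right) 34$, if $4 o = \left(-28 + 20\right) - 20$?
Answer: $408$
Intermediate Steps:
$o = -7$ ($o = \frac{\left(-28 + 20\right) - 20}{4} = \frac{-8 - 20}{4} = \frac{1}{4} \left(-28\right) = -7$)
$\left(o + \left(73 - 54\right)\right) 34 = \left(-7 + \left(73 - 54\right)\right) 34 = \left(-7 + 19\right) 34 = 12 \cdot 34 = 408$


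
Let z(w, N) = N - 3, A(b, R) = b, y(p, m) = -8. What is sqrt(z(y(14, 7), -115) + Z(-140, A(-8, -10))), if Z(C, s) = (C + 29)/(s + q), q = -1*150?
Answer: I*sqrt(2928214)/158 ≈ 10.83*I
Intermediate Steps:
q = -150
z(w, N) = -3 + N
Z(C, s) = (29 + C)/(-150 + s) (Z(C, s) = (C + 29)/(s - 150) = (29 + C)/(-150 + s))
sqrt(z(y(14, 7), -115) + Z(-140, A(-8, -10))) = sqrt((-3 - 115) + (29 - 140)/(-150 - 8)) = sqrt(-118 - 111/(-158)) = sqrt(-118 - 1/158*(-111)) = sqrt(-118 + 111/158) = sqrt(-18533/158) = I*sqrt(2928214)/158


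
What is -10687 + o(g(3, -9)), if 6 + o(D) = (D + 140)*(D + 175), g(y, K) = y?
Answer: 14761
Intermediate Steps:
o(D) = -6 + (140 + D)*(175 + D) (o(D) = -6 + (D + 140)*(D + 175) = -6 + (140 + D)*(175 + D))
-10687 + o(g(3, -9)) = -10687 + (24494 + 3² + 315*3) = -10687 + (24494 + 9 + 945) = -10687 + 25448 = 14761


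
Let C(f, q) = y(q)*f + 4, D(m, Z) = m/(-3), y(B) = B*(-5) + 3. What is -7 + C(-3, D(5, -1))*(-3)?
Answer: 83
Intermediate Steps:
y(B) = 3 - 5*B (y(B) = -5*B + 3 = 3 - 5*B)
D(m, Z) = -m/3 (D(m, Z) = m*(-⅓) = -m/3)
C(f, q) = 4 + f*(3 - 5*q) (C(f, q) = (3 - 5*q)*f + 4 = f*(3 - 5*q) + 4 = 4 + f*(3 - 5*q))
-7 + C(-3, D(5, -1))*(-3) = -7 + (4 - 1*(-3)*(-3 + 5*(-⅓*5)))*(-3) = -7 + (4 - 1*(-3)*(-3 + 5*(-5/3)))*(-3) = -7 + (4 - 1*(-3)*(-3 - 25/3))*(-3) = -7 + (4 - 1*(-3)*(-34/3))*(-3) = -7 + (4 - 34)*(-3) = -7 - 30*(-3) = -7 + 90 = 83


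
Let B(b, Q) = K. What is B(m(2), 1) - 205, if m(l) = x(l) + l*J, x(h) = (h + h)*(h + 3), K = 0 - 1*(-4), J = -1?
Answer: -201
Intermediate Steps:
K = 4 (K = 0 + 4 = 4)
x(h) = 2*h*(3 + h) (x(h) = (2*h)*(3 + h) = 2*h*(3 + h))
m(l) = -l + 2*l*(3 + l) (m(l) = 2*l*(3 + l) + l*(-1) = 2*l*(3 + l) - l = -l + 2*l*(3 + l))
B(b, Q) = 4
B(m(2), 1) - 205 = 4 - 205 = -201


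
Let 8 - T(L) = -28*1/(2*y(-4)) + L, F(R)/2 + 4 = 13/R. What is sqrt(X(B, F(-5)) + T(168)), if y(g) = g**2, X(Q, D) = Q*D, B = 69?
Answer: I*sqrt(427970)/20 ≈ 32.71*I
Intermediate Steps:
F(R) = -8 + 26/R (F(R) = -8 + 2*(13/R) = -8 + 26/R)
X(Q, D) = D*Q
T(L) = 71/8 - L (T(L) = 8 - (-28/(-2*(-4)**2*(-1)) + L) = 8 - (-28/(-2*16*(-1)) + L) = 8 - (-28/((-32*(-1))) + L) = 8 - (-28/32 + L) = 8 - (-28*1/32 + L) = 8 - (-7/8 + L) = 8 + (7/8 - L) = 71/8 - L)
sqrt(X(B, F(-5)) + T(168)) = sqrt((-8 + 26/(-5))*69 + (71/8 - 1*168)) = sqrt((-8 + 26*(-1/5))*69 + (71/8 - 168)) = sqrt((-8 - 26/5)*69 - 1273/8) = sqrt(-66/5*69 - 1273/8) = sqrt(-4554/5 - 1273/8) = sqrt(-42797/40) = I*sqrt(427970)/20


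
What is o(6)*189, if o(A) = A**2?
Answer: 6804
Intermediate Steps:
o(6)*189 = 6**2*189 = 36*189 = 6804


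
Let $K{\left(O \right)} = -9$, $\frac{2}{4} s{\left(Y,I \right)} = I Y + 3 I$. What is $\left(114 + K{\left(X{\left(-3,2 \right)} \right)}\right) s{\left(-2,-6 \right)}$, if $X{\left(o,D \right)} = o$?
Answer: $-1260$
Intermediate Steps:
$s{\left(Y,I \right)} = 6 I + 2 I Y$ ($s{\left(Y,I \right)} = 2 \left(I Y + 3 I\right) = 2 \left(3 I + I Y\right) = 6 I + 2 I Y$)
$\left(114 + K{\left(X{\left(-3,2 \right)} \right)}\right) s{\left(-2,-6 \right)} = \left(114 - 9\right) 2 \left(-6\right) \left(3 - 2\right) = 105 \cdot 2 \left(-6\right) 1 = 105 \left(-12\right) = -1260$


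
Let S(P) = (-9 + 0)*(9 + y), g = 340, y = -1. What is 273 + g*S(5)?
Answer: -24207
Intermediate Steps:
S(P) = -72 (S(P) = (-9 + 0)*(9 - 1) = -9*8 = -72)
273 + g*S(5) = 273 + 340*(-72) = 273 - 24480 = -24207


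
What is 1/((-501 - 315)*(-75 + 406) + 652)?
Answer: -1/269444 ≈ -3.7113e-6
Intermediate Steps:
1/((-501 - 315)*(-75 + 406) + 652) = 1/(-816*331 + 652) = 1/(-270096 + 652) = 1/(-269444) = -1/269444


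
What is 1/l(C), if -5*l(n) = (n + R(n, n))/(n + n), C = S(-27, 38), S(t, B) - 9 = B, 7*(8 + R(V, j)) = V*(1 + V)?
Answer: -3290/2529 ≈ -1.3009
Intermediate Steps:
R(V, j) = -8 + V*(1 + V)/7 (R(V, j) = -8 + (V*(1 + V))/7 = -8 + V*(1 + V)/7)
S(t, B) = 9 + B
C = 47 (C = 9 + 38 = 47)
l(n) = -(-8 + n²/7 + 8*n/7)/(10*n) (l(n) = -(n + (-8 + n/7 + n²/7))/(5*(n + n)) = -(-8 + n²/7 + 8*n/7)/(5*(2*n)) = -(-8 + n²/7 + 8*n/7)*1/(2*n)/5 = -(-8 + n²/7 + 8*n/7)/(10*n))
1/l(C) = 1/((1/70)*(56 - 1*47² - 8*47)/47) = 1/((1/70)*(1/47)*(56 - 1*2209 - 376)) = 1/((1/70)*(1/47)*(56 - 2209 - 376)) = 1/((1/70)*(1/47)*(-2529)) = 1/(-2529/3290) = -3290/2529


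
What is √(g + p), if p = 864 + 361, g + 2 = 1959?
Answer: √3182 ≈ 56.409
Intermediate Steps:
g = 1957 (g = -2 + 1959 = 1957)
p = 1225
√(g + p) = √(1957 + 1225) = √3182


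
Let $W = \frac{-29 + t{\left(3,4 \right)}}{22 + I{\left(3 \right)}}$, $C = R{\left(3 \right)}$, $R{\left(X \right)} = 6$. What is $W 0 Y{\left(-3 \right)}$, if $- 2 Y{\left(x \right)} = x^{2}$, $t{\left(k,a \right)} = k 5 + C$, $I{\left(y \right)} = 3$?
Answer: $0$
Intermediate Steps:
$C = 6$
$t{\left(k,a \right)} = 6 + 5 k$ ($t{\left(k,a \right)} = k 5 + 6 = 5 k + 6 = 6 + 5 k$)
$W = - \frac{8}{25}$ ($W = \frac{-29 + \left(6 + 5 \cdot 3\right)}{22 + 3} = \frac{-29 + \left(6 + 15\right)}{25} = \left(-29 + 21\right) \frac{1}{25} = \left(-8\right) \frac{1}{25} = - \frac{8}{25} \approx -0.32$)
$Y{\left(x \right)} = - \frac{x^{2}}{2}$
$W 0 Y{\left(-3 \right)} = \left(- \frac{8}{25}\right) 0 \left(- \frac{\left(-3\right)^{2}}{2}\right) = 0 \left(\left(- \frac{1}{2}\right) 9\right) = 0 \left(- \frac{9}{2}\right) = 0$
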